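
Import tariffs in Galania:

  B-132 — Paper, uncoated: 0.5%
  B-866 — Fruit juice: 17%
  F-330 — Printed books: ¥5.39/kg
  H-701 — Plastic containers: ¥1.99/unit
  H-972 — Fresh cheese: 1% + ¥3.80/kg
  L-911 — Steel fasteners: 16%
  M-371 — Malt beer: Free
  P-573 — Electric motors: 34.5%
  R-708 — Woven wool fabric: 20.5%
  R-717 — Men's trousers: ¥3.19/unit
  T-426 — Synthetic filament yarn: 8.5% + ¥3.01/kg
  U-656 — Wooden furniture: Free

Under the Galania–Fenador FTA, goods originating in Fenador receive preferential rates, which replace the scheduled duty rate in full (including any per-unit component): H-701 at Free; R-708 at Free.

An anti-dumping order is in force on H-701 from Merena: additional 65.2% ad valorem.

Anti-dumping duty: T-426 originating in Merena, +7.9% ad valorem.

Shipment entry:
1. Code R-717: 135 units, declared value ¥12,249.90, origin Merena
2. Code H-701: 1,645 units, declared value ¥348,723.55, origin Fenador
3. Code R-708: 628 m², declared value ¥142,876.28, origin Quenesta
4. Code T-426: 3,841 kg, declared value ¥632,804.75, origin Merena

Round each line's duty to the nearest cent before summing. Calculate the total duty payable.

Line 1 (R-717, Merena, 135 units, ¥12,249.90):
Base rate for R-717 is ¥3.19/unit.
Duty = 135 × ¥3.19 = ¥430.65.
Line 2 (H-701, Fenador, 1,645 units, ¥348,723.55):
Base rate for H-701 is ¥1.99/unit.
Origin Fenador qualifies under the Galania–Fenador agreement and H-701 is covered: preferential rate Free applies instead.
The additional-duty order on H-701 targets Merena, not Fenador; it does not apply.
Duty = ¥348,723.55 × 0% = ¥0.00.
Line 3 (R-708, Quenesta, 628 m², ¥142,876.28):
Base rate for R-708 is 20.5%.
R-708 has an FTA preferential rate, but origin Quenesta is not Fenador; base rate stands.
Duty = ¥142,876.28 × 20.5% = ¥29,289.64.
Line 4 (T-426, Merena, 3,841 kg, ¥632,804.75):
Base rate for T-426 is 8.5% + ¥3.01/kg.
Additional duty on T-426 from Merena: +7.9%. Applied ad valorem rate: 8.5% + 7.9% = 16.4%.
Duty = ¥632,804.75 × 16.4% + 3,841 × ¥3.01 = ¥115,341.39.
Total = ¥430.65 + ¥0.00 + ¥29,289.64 + ¥115,341.39 = ¥145,061.68.

¥145,061.68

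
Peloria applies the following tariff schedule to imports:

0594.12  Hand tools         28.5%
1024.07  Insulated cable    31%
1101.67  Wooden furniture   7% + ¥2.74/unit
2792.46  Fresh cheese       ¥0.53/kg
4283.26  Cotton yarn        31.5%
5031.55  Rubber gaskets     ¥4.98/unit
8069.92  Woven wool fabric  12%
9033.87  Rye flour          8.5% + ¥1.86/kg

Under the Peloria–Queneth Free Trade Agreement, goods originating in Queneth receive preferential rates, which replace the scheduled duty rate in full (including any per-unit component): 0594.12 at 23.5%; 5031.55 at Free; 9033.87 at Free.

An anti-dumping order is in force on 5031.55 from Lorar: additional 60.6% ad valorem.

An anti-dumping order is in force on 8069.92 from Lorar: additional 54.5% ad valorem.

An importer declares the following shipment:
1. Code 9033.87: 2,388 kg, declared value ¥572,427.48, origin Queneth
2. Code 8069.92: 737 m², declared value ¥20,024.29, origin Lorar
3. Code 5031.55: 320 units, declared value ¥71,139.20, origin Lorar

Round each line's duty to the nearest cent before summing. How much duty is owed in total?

Line 1 (9033.87, Queneth, 2,388 kg, ¥572,427.48):
Base rate for 9033.87 is 8.5% + ¥1.86/kg.
Origin Queneth qualifies under the Peloria–Queneth agreement and 9033.87 is covered: preferential rate Free applies instead.
Duty = ¥572,427.48 × 0% = ¥0.00.
Line 2 (8069.92, Lorar, 737 m², ¥20,024.29):
Base rate for 8069.92 is 12%.
Additional duty on 8069.92 from Lorar: +54.5%. Applied ad valorem rate: 12% + 54.5% = 66.5%.
Duty = ¥20,024.29 × 66.5% = ¥13,316.15.
Line 3 (5031.55, Lorar, 320 units, ¥71,139.20):
Base rate for 5031.55 is ¥4.98/unit.
5031.55 has an FTA preferential rate, but origin Lorar is not Queneth; base rate stands.
Additional duty on 5031.55 from Lorar: +60.6% ad valorem. Applied ad valorem rate = 60.6%.
Duty = ¥71,139.20 × 60.6% + 320 × ¥4.98 = ¥44,703.96.
Total = ¥0.00 + ¥13,316.15 + ¥44,703.96 = ¥58,020.11.

¥58,020.11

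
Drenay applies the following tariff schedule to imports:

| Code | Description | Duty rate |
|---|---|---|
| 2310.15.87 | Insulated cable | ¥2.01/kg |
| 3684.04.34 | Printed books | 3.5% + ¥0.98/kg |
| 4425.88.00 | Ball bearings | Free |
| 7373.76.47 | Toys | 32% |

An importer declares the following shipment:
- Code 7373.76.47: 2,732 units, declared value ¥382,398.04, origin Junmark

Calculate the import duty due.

¥122,367.37

Line 1 (7373.76.47, Junmark, 2,732 units, ¥382,398.04):
Base rate for 7373.76.47 is 32%.
Duty = ¥382,398.04 × 32% = ¥122,367.37.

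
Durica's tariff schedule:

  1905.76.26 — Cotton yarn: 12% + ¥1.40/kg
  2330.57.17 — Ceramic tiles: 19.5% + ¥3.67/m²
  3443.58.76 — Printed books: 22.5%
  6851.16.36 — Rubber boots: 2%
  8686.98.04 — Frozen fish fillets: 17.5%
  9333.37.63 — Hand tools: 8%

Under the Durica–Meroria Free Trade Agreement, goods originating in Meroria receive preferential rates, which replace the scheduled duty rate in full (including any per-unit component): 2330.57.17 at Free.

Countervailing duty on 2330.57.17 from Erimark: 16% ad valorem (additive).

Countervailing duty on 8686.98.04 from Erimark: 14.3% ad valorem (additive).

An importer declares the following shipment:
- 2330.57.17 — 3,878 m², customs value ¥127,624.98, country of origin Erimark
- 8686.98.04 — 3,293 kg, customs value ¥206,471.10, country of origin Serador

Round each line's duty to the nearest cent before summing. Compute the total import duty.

Line 1 (2330.57.17, Erimark, 3,878 m², ¥127,624.98):
Base rate for 2330.57.17 is 19.5% + ¥3.67/m².
2330.57.17 has an FTA preferential rate, but origin Erimark is not Meroria; base rate stands.
Additional duty on 2330.57.17 from Erimark: +16%. Applied ad valorem rate: 19.5% + 16% = 35.5%.
Duty = ¥127,624.98 × 35.5% + 3,878 × ¥3.67 = ¥59,539.13.
Line 2 (8686.98.04, Serador, 3,293 kg, ¥206,471.10):
Base rate for 8686.98.04 is 17.5%.
The additional-duty order on 8686.98.04 targets Erimark, not Serador; it does not apply.
Duty = ¥206,471.10 × 17.5% = ¥36,132.44.
Total = ¥59,539.13 + ¥36,132.44 = ¥95,671.57.

¥95,671.57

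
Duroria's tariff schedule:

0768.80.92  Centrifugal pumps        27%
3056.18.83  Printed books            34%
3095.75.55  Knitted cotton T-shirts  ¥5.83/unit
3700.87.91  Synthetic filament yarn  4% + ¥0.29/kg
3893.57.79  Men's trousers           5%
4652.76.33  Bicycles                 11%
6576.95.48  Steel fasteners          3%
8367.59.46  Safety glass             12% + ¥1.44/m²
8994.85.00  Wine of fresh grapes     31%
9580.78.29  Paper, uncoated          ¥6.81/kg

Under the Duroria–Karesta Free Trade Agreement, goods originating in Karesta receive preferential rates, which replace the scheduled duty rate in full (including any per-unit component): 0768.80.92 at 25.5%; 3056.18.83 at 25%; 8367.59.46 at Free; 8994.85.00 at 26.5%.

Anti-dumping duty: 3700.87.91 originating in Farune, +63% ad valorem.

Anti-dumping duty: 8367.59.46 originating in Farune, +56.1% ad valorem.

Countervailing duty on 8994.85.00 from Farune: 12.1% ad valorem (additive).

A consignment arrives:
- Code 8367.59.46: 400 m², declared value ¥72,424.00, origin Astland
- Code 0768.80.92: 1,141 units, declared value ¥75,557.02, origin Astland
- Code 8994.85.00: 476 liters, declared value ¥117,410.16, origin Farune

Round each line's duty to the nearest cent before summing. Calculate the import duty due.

¥80,271.06

Line 1 (8367.59.46, Astland, 400 m², ¥72,424.00):
Base rate for 8367.59.46 is 12% + ¥1.44/m².
8367.59.46 has an FTA preferential rate, but origin Astland is not Karesta; base rate stands.
The additional-duty order on 8367.59.46 targets Farune, not Astland; it does not apply.
Duty = ¥72,424.00 × 12% + 400 × ¥1.44 = ¥9,266.88.
Line 2 (0768.80.92, Astland, 1,141 units, ¥75,557.02):
Base rate for 0768.80.92 is 27%.
0768.80.92 has an FTA preferential rate, but origin Astland is not Karesta; base rate stands.
Duty = ¥75,557.02 × 27% = ¥20,400.40.
Line 3 (8994.85.00, Farune, 476 liters, ¥117,410.16):
Base rate for 8994.85.00 is 31%.
8994.85.00 has an FTA preferential rate, but origin Farune is not Karesta; base rate stands.
Additional duty on 8994.85.00 from Farune: +12.1%. Applied ad valorem rate: 31% + 12.1% = 43.1%.
Duty = ¥117,410.16 × 43.1% = ¥50,603.78.
Total = ¥9,266.88 + ¥20,400.40 + ¥50,603.78 = ¥80,271.06.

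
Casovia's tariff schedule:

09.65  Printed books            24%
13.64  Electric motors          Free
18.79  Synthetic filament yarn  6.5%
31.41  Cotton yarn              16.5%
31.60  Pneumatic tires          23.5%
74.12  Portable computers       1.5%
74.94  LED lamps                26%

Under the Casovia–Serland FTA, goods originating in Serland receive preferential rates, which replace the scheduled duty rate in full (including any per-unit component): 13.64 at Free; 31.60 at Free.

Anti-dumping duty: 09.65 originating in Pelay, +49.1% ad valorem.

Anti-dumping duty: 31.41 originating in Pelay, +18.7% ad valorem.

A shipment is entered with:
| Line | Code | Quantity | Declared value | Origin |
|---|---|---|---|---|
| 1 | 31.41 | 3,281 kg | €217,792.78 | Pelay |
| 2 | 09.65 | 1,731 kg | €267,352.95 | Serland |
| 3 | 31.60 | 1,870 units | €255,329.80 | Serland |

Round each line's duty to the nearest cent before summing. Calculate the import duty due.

€140,827.77

Line 1 (31.41, Pelay, 3,281 kg, €217,792.78):
Base rate for 31.41 is 16.5%.
Additional duty on 31.41 from Pelay: +18.7%. Applied ad valorem rate: 16.5% + 18.7% = 35.2%.
Duty = €217,792.78 × 35.2% = €76,663.06.
Line 2 (09.65, Serland, 1,731 kg, €267,352.95):
Base rate for 09.65 is 24%.
Origin Serland is the FTA partner but 09.65 is not on the preference list; base rate stands.
The additional-duty order on 09.65 targets Pelay, not Serland; it does not apply.
Duty = €267,352.95 × 24% = €64,164.71.
Line 3 (31.60, Serland, 1,870 units, €255,329.80):
Base rate for 31.60 is 23.5%.
Origin Serland qualifies under the Casovia–Serland agreement and 31.60 is covered: preferential rate Free applies instead.
Duty = €255,329.80 × 0% = €0.00.
Total = €76,663.06 + €64,164.71 + €0.00 = €140,827.77.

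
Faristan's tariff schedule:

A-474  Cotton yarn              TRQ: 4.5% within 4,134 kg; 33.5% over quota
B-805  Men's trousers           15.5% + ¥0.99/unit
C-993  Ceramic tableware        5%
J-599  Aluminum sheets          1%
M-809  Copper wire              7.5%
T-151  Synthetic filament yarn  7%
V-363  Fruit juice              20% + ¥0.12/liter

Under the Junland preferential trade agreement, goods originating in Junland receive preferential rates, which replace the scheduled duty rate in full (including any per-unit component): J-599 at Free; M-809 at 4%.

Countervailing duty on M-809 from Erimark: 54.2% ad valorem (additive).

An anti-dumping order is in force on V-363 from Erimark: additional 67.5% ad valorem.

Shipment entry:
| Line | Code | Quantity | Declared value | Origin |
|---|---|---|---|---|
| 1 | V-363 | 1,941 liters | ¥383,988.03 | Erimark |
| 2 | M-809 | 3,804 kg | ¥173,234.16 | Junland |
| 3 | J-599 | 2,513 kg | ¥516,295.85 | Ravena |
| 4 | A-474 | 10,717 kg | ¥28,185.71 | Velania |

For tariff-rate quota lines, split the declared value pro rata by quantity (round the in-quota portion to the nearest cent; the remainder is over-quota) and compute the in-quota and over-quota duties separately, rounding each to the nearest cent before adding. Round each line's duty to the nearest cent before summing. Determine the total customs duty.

¥354,603.99

Line 1 (V-363, Erimark, 1,941 liters, ¥383,988.03):
Base rate for V-363 is 20% + ¥0.12/liter.
Additional duty on V-363 from Erimark: +67.5%. Applied ad valorem rate: 20% + 67.5% = 87.5%.
Duty = ¥383,988.03 × 87.5% + 1,941 × ¥0.12 = ¥336,222.45.
Line 2 (M-809, Junland, 3,804 kg, ¥173,234.16):
Base rate for M-809 is 7.5%.
Origin Junland qualifies under the Faristan–Junland agreement and M-809 is covered: preferential rate 4% applies instead.
The additional-duty order on M-809 targets Erimark, not Junland; it does not apply.
Duty = ¥173,234.16 × 4% = ¥6,929.37.
Line 3 (J-599, Ravena, 2,513 kg, ¥516,295.85):
Base rate for J-599 is 1%.
J-599 has an FTA preferential rate, but origin Ravena is not Junland; base rate stands.
Duty = ¥516,295.85 × 1% = ¥5,162.96.
Line 4 (A-474, Velania, 10,717 kg, ¥28,185.71):
Code A-474 is under a tariff-rate quota (threshold 4,134 kg). In-quota: 4,134 kg at 4.5%; over-quota: 6,583 kg at 33.5%.
Pro-rata value split: in-quota = ¥28,185.71 × 4,134/10,717 = ¥10,872.42; over-quota = ¥28,185.71 − ¥10,872.42 = ¥17,313.29.
In-quota duty = ¥10,872.42 × 4.5% = ¥489.26. Over-quota duty = ¥17,313.29 × 33.5% = ¥5,799.95.
Line duty = ¥489.26 + ¥5,799.95 = ¥6,289.21.
Total = ¥336,222.45 + ¥6,929.37 + ¥5,162.96 + ¥6,289.21 = ¥354,603.99.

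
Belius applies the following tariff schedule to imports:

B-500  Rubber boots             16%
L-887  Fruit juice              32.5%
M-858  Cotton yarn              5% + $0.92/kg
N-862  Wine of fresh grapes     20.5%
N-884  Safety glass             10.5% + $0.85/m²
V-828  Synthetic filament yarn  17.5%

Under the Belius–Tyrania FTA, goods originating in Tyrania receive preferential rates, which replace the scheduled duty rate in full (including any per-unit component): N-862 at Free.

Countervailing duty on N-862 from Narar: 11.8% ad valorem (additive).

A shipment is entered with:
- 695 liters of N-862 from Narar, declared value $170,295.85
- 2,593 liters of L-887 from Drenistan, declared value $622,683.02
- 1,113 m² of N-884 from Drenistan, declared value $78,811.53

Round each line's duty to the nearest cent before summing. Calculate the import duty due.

Line 1 (N-862, Narar, 695 liters, $170,295.85):
Base rate for N-862 is 20.5%.
N-862 has an FTA preferential rate, but origin Narar is not Tyrania; base rate stands.
Additional duty on N-862 from Narar: +11.8%. Applied ad valorem rate: 20.5% + 11.8% = 32.3%.
Duty = $170,295.85 × 32.3% = $55,005.56.
Line 2 (L-887, Drenistan, 2,593 liters, $622,683.02):
Base rate for L-887 is 32.5%.
Duty = $622,683.02 × 32.5% = $202,371.98.
Line 3 (N-884, Drenistan, 1,113 m², $78,811.53):
Base rate for N-884 is 10.5% + $0.85/m².
Duty = $78,811.53 × 10.5% + 1,113 × $0.85 = $9,221.26.
Total = $55,005.56 + $202,371.98 + $9,221.26 = $266,598.80.

$266,598.80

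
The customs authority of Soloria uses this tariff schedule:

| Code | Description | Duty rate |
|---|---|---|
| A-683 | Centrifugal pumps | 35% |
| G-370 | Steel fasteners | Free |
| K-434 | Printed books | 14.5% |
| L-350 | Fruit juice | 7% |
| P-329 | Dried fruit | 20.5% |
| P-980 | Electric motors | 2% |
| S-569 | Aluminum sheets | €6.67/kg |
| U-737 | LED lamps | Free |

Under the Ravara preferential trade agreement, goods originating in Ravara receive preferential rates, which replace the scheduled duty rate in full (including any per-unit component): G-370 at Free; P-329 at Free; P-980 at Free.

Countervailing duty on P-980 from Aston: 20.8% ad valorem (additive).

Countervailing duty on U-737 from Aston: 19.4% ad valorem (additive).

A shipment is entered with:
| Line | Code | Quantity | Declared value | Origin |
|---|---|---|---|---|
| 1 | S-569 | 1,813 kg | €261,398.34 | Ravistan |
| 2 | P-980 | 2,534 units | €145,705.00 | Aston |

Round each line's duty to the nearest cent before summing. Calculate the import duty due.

€45,313.45

Line 1 (S-569, Ravistan, 1,813 kg, €261,398.34):
Base rate for S-569 is €6.67/kg.
Duty = 1,813 × €6.67 = €12,092.71.
Line 2 (P-980, Aston, 2,534 units, €145,705.00):
Base rate for P-980 is 2%.
P-980 has an FTA preferential rate, but origin Aston is not Ravara; base rate stands.
Additional duty on P-980 from Aston: +20.8%. Applied ad valorem rate: 2% + 20.8% = 22.8%.
Duty = €145,705.00 × 22.8% = €33,220.74.
Total = €12,092.71 + €33,220.74 = €45,313.45.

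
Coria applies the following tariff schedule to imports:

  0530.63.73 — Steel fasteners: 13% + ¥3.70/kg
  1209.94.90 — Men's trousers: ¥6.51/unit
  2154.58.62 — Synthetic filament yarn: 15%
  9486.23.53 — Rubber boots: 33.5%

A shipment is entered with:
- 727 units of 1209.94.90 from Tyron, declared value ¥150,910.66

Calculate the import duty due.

¥4,732.77

Line 1 (1209.94.90, Tyron, 727 units, ¥150,910.66):
Base rate for 1209.94.90 is ¥6.51/unit.
Duty = 727 × ¥6.51 = ¥4,732.77.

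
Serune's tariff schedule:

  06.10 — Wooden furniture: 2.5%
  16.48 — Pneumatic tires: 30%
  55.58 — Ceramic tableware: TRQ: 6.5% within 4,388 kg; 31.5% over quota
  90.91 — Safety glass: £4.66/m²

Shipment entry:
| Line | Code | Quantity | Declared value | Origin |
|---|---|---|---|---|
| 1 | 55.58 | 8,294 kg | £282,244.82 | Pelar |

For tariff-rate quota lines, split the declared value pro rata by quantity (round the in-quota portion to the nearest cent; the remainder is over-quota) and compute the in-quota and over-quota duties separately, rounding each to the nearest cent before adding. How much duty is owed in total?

Line 1 (55.58, Pelar, 8,294 kg, £282,244.82):
Code 55.58 is under a tariff-rate quota (threshold 4,388 kg). In-quota: 4,388 kg at 6.5%; over-quota: 3,906 kg at 31.5%.
Pro-rata value split: in-quota = £282,244.82 × 4,388/8,294 = £149,323.64; over-quota = £282,244.82 − £149,323.64 = £132,921.18.
In-quota duty = £149,323.64 × 6.5% = £9,706.04. Over-quota duty = £132,921.18 × 31.5% = £41,870.17.
Line duty = £9,706.04 + £41,870.17 = £51,576.21.

£51,576.21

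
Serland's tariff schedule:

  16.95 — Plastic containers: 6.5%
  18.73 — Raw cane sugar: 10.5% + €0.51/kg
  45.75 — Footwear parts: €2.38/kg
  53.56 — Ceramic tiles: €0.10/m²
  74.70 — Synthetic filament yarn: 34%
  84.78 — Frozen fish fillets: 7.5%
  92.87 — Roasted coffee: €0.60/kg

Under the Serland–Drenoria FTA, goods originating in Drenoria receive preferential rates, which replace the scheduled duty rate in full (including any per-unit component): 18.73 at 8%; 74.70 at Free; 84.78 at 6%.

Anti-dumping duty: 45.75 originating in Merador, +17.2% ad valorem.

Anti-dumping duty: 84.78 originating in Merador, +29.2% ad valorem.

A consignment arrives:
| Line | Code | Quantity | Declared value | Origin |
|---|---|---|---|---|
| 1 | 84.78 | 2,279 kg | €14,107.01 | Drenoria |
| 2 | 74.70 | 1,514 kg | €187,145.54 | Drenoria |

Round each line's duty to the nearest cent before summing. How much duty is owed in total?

€846.42

Line 1 (84.78, Drenoria, 2,279 kg, €14,107.01):
Base rate for 84.78 is 7.5%.
Origin Drenoria qualifies under the Serland–Drenoria agreement and 84.78 is covered: preferential rate 6% applies instead.
The additional-duty order on 84.78 targets Merador, not Drenoria; it does not apply.
Duty = €14,107.01 × 6% = €846.42.
Line 2 (74.70, Drenoria, 1,514 kg, €187,145.54):
Base rate for 74.70 is 34%.
Origin Drenoria qualifies under the Serland–Drenoria agreement and 74.70 is covered: preferential rate Free applies instead.
Duty = €187,145.54 × 0% = €0.00.
Total = €846.42 + €0.00 = €846.42.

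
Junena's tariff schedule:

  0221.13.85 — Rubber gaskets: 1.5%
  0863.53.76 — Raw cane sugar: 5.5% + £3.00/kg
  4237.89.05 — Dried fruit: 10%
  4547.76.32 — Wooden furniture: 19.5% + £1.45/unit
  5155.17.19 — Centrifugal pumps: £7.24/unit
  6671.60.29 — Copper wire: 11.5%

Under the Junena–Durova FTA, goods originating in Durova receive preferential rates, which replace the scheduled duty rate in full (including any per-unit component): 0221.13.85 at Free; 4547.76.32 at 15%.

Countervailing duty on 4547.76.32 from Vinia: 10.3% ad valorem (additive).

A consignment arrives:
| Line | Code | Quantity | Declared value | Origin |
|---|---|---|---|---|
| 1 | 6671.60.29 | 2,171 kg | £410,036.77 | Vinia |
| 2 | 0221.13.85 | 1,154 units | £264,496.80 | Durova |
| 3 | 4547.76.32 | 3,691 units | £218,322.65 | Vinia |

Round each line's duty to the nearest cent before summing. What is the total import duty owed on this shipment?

Line 1 (6671.60.29, Vinia, 2,171 kg, £410,036.77):
Base rate for 6671.60.29 is 11.5%.
Duty = £410,036.77 × 11.5% = £47,154.23.
Line 2 (0221.13.85, Durova, 1,154 units, £264,496.80):
Base rate for 0221.13.85 is 1.5%.
Origin Durova qualifies under the Junena–Durova agreement and 0221.13.85 is covered: preferential rate Free applies instead.
Duty = £264,496.80 × 0% = £0.00.
Line 3 (4547.76.32, Vinia, 3,691 units, £218,322.65):
Base rate for 4547.76.32 is 19.5% + £1.45/unit.
4547.76.32 has an FTA preferential rate, but origin Vinia is not Durova; base rate stands.
Additional duty on 4547.76.32 from Vinia: +10.3%. Applied ad valorem rate: 19.5% + 10.3% = 29.8%.
Duty = £218,322.65 × 29.8% + 3,691 × £1.45 = £70,412.10.
Total = £47,154.23 + £0.00 + £70,412.10 = £117,566.33.

£117,566.33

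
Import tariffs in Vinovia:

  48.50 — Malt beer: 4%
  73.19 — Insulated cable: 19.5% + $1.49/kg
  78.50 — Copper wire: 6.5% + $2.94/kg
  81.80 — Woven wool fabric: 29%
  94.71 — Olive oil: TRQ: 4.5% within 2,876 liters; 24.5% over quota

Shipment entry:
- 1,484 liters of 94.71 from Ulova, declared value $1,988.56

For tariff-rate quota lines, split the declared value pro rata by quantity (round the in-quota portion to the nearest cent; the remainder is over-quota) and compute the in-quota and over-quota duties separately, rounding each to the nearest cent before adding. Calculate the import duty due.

$89.49

Line 1 (94.71, Ulova, 1,484 liters, $1,988.56):
Code 94.71 is under a tariff-rate quota (threshold 2,876 liters). Quantity 1,484 liters is within the quota, so the in-quota rate 4.5% applies to the full value.
Duty = $1,988.56 × 4.5% = $89.49.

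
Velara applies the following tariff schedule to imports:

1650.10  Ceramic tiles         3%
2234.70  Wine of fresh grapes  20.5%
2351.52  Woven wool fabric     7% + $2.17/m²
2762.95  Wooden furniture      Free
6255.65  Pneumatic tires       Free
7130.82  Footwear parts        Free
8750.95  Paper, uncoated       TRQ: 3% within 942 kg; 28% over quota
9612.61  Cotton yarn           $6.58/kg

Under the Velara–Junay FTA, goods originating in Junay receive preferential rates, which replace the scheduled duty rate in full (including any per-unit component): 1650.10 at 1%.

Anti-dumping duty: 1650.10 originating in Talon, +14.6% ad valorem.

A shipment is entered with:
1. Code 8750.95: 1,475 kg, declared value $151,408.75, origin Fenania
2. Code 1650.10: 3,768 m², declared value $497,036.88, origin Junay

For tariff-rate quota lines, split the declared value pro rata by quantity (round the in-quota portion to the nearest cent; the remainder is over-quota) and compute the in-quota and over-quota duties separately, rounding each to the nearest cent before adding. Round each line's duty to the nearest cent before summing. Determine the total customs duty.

Line 1 (8750.95, Fenania, 1,475 kg, $151,408.75):
Code 8750.95 is under a tariff-rate quota (threshold 942 kg). In-quota: 942 kg at 3%; over-quota: 533 kg at 28%.
Pro-rata value split: in-quota = $151,408.75 × 942/1,475 = $96,696.30; over-quota = $151,408.75 − $96,696.30 = $54,712.45.
In-quota duty = $96,696.30 × 3% = $2,900.89. Over-quota duty = $54,712.45 × 28% = $15,319.49.
Line duty = $2,900.89 + $15,319.49 = $18,220.38.
Line 2 (1650.10, Junay, 3,768 m², $497,036.88):
Base rate for 1650.10 is 3%.
Origin Junay qualifies under the Velara–Junay agreement and 1650.10 is covered: preferential rate 1% applies instead.
The additional-duty order on 1650.10 targets Talon, not Junay; it does not apply.
Duty = $497,036.88 × 1% = $4,970.37.
Total = $18,220.38 + $4,970.37 = $23,190.75.

$23,190.75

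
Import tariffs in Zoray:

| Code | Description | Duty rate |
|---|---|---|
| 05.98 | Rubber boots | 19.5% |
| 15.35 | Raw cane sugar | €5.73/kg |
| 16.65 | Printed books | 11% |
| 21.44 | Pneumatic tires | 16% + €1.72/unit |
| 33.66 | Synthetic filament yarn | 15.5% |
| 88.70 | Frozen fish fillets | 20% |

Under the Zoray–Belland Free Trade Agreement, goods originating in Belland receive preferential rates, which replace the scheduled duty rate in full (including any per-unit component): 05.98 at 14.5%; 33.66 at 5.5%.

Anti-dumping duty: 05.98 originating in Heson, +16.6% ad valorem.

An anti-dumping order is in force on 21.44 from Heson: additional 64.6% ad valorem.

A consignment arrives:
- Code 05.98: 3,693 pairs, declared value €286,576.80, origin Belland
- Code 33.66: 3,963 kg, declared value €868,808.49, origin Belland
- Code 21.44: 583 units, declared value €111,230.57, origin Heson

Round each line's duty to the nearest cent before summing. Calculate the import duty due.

€179,992.71

Line 1 (05.98, Belland, 3,693 pairs, €286,576.80):
Base rate for 05.98 is 19.5%.
Origin Belland qualifies under the Zoray–Belland agreement and 05.98 is covered: preferential rate 14.5% applies instead.
The additional-duty order on 05.98 targets Heson, not Belland; it does not apply.
Duty = €286,576.80 × 14.5% = €41,553.64.
Line 2 (33.66, Belland, 3,963 kg, €868,808.49):
Base rate for 33.66 is 15.5%.
Origin Belland qualifies under the Zoray–Belland agreement and 33.66 is covered: preferential rate 5.5% applies instead.
Duty = €868,808.49 × 5.5% = €47,784.47.
Line 3 (21.44, Heson, 583 units, €111,230.57):
Base rate for 21.44 is 16% + €1.72/unit.
Additional duty on 21.44 from Heson: +64.6%. Applied ad valorem rate: 16% + 64.6% = 80.6%.
Duty = €111,230.57 × 80.6% + 583 × €1.72 = €90,654.60.
Total = €41,553.64 + €47,784.47 + €90,654.60 = €179,992.71.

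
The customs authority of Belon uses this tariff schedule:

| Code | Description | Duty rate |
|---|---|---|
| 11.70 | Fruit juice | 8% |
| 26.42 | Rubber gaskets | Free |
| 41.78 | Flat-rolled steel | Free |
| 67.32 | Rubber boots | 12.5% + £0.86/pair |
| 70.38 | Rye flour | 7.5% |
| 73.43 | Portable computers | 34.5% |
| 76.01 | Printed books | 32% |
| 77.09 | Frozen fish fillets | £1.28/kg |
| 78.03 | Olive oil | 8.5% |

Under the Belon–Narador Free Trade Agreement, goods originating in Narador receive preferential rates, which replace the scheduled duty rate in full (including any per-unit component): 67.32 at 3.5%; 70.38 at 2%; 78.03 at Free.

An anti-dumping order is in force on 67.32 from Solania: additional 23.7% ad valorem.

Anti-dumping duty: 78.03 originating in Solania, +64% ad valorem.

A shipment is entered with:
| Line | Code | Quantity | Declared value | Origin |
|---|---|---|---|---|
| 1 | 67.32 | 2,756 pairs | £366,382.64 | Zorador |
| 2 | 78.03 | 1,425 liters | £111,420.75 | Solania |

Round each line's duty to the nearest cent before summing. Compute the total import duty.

£128,948.03

Line 1 (67.32, Zorador, 2,756 pairs, £366,382.64):
Base rate for 67.32 is 12.5% + £0.86/pair.
67.32 has an FTA preferential rate, but origin Zorador is not Narador; base rate stands.
The additional-duty order on 67.32 targets Solania, not Zorador; it does not apply.
Duty = £366,382.64 × 12.5% + 2,756 × £0.86 = £48,167.99.
Line 2 (78.03, Solania, 1,425 liters, £111,420.75):
Base rate for 78.03 is 8.5%.
78.03 has an FTA preferential rate, but origin Solania is not Narador; base rate stands.
Additional duty on 78.03 from Solania: +64%. Applied ad valorem rate: 8.5% + 64% = 72.5%.
Duty = £111,420.75 × 72.5% = £80,780.04.
Total = £48,167.99 + £80,780.04 = £128,948.03.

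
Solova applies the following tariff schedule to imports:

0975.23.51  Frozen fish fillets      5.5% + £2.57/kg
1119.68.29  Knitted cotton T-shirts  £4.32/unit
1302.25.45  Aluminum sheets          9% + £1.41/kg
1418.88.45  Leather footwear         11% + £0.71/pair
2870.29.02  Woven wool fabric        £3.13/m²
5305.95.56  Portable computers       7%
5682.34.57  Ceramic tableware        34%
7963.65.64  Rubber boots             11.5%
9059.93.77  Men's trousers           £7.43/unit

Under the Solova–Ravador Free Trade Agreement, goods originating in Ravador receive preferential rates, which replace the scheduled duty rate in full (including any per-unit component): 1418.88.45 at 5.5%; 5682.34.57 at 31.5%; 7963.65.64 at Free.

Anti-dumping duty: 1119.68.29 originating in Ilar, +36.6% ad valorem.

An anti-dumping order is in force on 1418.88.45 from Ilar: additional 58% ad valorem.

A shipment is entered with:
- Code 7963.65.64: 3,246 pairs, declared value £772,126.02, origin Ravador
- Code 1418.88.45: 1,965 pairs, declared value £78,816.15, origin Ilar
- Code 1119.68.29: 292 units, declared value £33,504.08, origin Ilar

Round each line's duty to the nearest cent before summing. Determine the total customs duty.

Line 1 (7963.65.64, Ravador, 3,246 pairs, £772,126.02):
Base rate for 7963.65.64 is 11.5%.
Origin Ravador qualifies under the Solova–Ravador agreement and 7963.65.64 is covered: preferential rate Free applies instead.
Duty = £772,126.02 × 0% = £0.00.
Line 2 (1418.88.45, Ilar, 1,965 pairs, £78,816.15):
Base rate for 1418.88.45 is 11% + £0.71/pair.
1418.88.45 has an FTA preferential rate, but origin Ilar is not Ravador; base rate stands.
Additional duty on 1418.88.45 from Ilar: +58%. Applied ad valorem rate: 11% + 58% = 69%.
Duty = £78,816.15 × 69% + 1,965 × £0.71 = £55,778.29.
Line 3 (1119.68.29, Ilar, 292 units, £33,504.08):
Base rate for 1119.68.29 is £4.32/unit.
Additional duty on 1119.68.29 from Ilar: +36.6% ad valorem. Applied ad valorem rate = 36.6%.
Duty = £33,504.08 × 36.6% + 292 × £4.32 = £13,523.93.
Total = £0.00 + £55,778.29 + £13,523.93 = £69,302.22.

£69,302.22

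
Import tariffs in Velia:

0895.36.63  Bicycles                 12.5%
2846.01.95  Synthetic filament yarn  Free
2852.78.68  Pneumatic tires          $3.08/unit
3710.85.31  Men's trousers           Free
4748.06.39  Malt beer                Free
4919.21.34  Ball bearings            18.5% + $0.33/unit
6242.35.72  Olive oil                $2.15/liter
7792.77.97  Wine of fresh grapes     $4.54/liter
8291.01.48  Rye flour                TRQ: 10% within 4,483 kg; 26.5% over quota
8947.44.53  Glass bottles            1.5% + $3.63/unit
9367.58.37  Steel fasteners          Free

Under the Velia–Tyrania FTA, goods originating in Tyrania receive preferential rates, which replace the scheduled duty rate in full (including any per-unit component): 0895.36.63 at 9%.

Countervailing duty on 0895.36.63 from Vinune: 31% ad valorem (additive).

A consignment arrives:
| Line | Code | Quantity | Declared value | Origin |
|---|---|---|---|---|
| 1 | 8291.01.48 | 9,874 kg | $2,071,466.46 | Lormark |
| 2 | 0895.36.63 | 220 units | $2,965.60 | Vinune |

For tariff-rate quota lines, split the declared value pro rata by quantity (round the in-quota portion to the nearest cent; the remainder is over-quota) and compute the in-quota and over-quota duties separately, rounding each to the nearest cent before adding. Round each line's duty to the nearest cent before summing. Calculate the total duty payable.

Line 1 (8291.01.48, Lormark, 9,874 kg, $2,071,466.46):
Code 8291.01.48 is under a tariff-rate quota (threshold 4,483 kg). In-quota: 4,483 kg at 10%; over-quota: 5,391 kg at 26.5%.
Pro-rata value split: in-quota = $2,071,466.46 × 4,483/9,874 = $940,488.57; over-quota = $2,071,466.46 − $940,488.57 = $1,130,977.89.
In-quota duty = $940,488.57 × 10% = $94,048.86. Over-quota duty = $1,130,977.89 × 26.5% = $299,709.14.
Line duty = $94,048.86 + $299,709.14 = $393,758.00.
Line 2 (0895.36.63, Vinune, 220 units, $2,965.60):
Base rate for 0895.36.63 is 12.5%.
0895.36.63 has an FTA preferential rate, but origin Vinune is not Tyrania; base rate stands.
Additional duty on 0895.36.63 from Vinune: +31%. Applied ad valorem rate: 12.5% + 31% = 43.5%.
Duty = $2,965.60 × 43.5% = $1,290.04.
Total = $393,758.00 + $1,290.04 = $395,048.04.

$395,048.04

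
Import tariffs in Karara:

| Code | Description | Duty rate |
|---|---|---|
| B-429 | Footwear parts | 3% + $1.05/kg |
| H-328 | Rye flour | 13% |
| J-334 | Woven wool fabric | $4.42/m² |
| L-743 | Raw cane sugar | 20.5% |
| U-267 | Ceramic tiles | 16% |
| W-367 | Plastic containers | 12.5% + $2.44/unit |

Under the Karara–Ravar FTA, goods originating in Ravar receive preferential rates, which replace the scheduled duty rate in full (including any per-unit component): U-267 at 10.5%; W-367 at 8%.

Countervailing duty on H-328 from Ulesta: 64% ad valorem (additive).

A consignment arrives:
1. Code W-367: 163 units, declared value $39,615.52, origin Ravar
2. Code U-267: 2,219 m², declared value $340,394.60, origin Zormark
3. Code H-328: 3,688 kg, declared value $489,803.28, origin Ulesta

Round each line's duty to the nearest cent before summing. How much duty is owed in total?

$434,780.91

Line 1 (W-367, Ravar, 163 units, $39,615.52):
Base rate for W-367 is 12.5% + $2.44/unit.
Origin Ravar qualifies under the Karara–Ravar agreement and W-367 is covered: preferential rate 8% applies instead.
Duty = $39,615.52 × 8% = $3,169.24.
Line 2 (U-267, Zormark, 2,219 m², $340,394.60):
Base rate for U-267 is 16%.
U-267 has an FTA preferential rate, but origin Zormark is not Ravar; base rate stands.
Duty = $340,394.60 × 16% = $54,463.14.
Line 3 (H-328, Ulesta, 3,688 kg, $489,803.28):
Base rate for H-328 is 13%.
Additional duty on H-328 from Ulesta: +64%. Applied ad valorem rate: 13% + 64% = 77%.
Duty = $489,803.28 × 77% = $377,148.53.
Total = $3,169.24 + $54,463.14 + $377,148.53 = $434,780.91.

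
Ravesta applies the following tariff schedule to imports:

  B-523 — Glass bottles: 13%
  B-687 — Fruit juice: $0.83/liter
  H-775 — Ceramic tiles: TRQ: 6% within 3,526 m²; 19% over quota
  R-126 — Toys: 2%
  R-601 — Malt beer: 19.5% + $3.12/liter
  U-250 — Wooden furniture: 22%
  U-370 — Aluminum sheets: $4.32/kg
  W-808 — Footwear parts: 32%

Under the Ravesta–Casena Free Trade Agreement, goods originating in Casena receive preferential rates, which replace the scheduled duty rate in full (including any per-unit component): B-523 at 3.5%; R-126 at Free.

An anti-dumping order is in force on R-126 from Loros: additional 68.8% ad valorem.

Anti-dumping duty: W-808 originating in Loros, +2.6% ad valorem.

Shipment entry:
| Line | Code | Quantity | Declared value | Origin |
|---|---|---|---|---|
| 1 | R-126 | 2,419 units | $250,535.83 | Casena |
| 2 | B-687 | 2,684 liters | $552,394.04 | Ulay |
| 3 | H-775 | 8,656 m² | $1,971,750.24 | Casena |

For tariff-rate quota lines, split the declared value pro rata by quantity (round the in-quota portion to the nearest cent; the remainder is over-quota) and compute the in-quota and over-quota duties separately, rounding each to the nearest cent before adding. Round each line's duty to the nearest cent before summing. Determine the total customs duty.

Line 1 (R-126, Casena, 2,419 units, $250,535.83):
Base rate for R-126 is 2%.
Origin Casena qualifies under the Ravesta–Casena agreement and R-126 is covered: preferential rate Free applies instead.
The additional-duty order on R-126 targets Loros, not Casena; it does not apply.
Duty = $250,535.83 × 0% = $0.00.
Line 2 (B-687, Ulay, 2,684 liters, $552,394.04):
Base rate for B-687 is $0.83/liter.
Duty = 2,684 × $0.83 = $2,227.72.
Line 3 (H-775, Casena, 8,656 m², $1,971,750.24):
Code H-775 is under a tariff-rate quota (threshold 3,526 m²). In-quota: 3,526 m² at 6%; over-quota: 5,130 m² at 19%.
Pro-rata value split: in-quota = $1,971,750.24 × 3,526/8,656 = $803,187.54; over-quota = $1,971,750.24 − $803,187.54 = $1,168,562.70.
In-quota duty = $803,187.54 × 6% = $48,191.25. Over-quota duty = $1,168,562.70 × 19% = $222,026.91.
Line duty = $48,191.25 + $222,026.91 = $270,218.16.
Total = $0.00 + $2,227.72 + $270,218.16 = $272,445.88.

$272,445.88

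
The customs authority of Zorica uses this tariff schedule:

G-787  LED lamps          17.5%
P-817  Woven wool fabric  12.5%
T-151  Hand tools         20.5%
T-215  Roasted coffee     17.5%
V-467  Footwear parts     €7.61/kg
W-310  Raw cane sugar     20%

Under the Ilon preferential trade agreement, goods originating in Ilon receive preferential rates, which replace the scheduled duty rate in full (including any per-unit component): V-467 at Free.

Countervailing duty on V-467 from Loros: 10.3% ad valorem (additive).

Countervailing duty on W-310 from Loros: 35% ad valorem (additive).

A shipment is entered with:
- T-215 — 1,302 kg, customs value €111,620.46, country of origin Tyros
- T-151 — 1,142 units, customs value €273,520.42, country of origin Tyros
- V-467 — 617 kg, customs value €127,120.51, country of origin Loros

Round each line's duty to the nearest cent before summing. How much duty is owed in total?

Line 1 (T-215, Tyros, 1,302 kg, €111,620.46):
Base rate for T-215 is 17.5%.
Duty = €111,620.46 × 17.5% = €19,533.58.
Line 2 (T-151, Tyros, 1,142 units, €273,520.42):
Base rate for T-151 is 20.5%.
Duty = €273,520.42 × 20.5% = €56,071.69.
Line 3 (V-467, Loros, 617 kg, €127,120.51):
Base rate for V-467 is €7.61/kg.
V-467 has an FTA preferential rate, but origin Loros is not Ilon; base rate stands.
Additional duty on V-467 from Loros: +10.3% ad valorem. Applied ad valorem rate = 10.3%.
Duty = €127,120.51 × 10.3% + 617 × €7.61 = €17,788.78.
Total = €19,533.58 + €56,071.69 + €17,788.78 = €93,394.05.

€93,394.05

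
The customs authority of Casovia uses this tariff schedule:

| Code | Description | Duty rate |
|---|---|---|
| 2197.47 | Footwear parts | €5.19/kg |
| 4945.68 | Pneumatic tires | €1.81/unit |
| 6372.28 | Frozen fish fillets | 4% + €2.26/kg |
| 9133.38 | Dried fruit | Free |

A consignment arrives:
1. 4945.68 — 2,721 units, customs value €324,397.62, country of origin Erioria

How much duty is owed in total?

€4,925.01

Line 1 (4945.68, Erioria, 2,721 units, €324,397.62):
Base rate for 4945.68 is €1.81/unit.
Duty = 2,721 × €1.81 = €4,925.01.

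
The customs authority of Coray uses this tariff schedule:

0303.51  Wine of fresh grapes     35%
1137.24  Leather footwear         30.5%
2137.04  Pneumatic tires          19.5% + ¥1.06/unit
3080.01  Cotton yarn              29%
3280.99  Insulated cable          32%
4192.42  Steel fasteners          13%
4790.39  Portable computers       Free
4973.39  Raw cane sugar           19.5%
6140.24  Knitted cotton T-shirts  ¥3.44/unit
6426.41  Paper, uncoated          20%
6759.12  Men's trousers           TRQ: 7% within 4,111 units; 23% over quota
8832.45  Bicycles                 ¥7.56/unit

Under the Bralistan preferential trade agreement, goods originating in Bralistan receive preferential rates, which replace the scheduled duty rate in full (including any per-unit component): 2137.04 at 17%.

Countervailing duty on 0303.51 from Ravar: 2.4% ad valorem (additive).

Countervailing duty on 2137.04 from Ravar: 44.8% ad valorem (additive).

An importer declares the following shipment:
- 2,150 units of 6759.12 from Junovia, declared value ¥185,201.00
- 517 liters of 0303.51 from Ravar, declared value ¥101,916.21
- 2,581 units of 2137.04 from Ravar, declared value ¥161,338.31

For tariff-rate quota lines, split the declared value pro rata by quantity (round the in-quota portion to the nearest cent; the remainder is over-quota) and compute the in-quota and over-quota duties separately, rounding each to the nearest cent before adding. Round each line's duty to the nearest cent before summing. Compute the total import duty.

¥157,557.12

Line 1 (6759.12, Junovia, 2,150 units, ¥185,201.00):
Code 6759.12 is under a tariff-rate quota (threshold 4,111 units). Quantity 2,150 units is within the quota, so the in-quota rate 7% applies to the full value.
Duty = ¥185,201.00 × 7% = ¥12,964.07.
Line 2 (0303.51, Ravar, 517 liters, ¥101,916.21):
Base rate for 0303.51 is 35%.
Additional duty on 0303.51 from Ravar: +2.4%. Applied ad valorem rate: 35% + 2.4% = 37.4%.
Duty = ¥101,916.21 × 37.4% = ¥38,116.66.
Line 3 (2137.04, Ravar, 2,581 units, ¥161,338.31):
Base rate for 2137.04 is 19.5% + ¥1.06/unit.
2137.04 has an FTA preferential rate, but origin Ravar is not Bralistan; base rate stands.
Additional duty on 2137.04 from Ravar: +44.8%. Applied ad valorem rate: 19.5% + 44.8% = 64.3%.
Duty = ¥161,338.31 × 64.3% + 2,581 × ¥1.06 = ¥106,476.39.
Total = ¥12,964.07 + ¥38,116.66 + ¥106,476.39 = ¥157,557.12.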